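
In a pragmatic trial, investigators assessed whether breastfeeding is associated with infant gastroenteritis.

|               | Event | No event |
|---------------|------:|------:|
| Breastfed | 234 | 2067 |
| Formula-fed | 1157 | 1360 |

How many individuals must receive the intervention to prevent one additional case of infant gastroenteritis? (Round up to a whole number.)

Risk in treated group = 234/2301 = 0.10169; risk in control = 1157/2517 = 0.45967.
Absolute risk reduction = 0.45967 − 0.10169 = 0.35798
NNT = 1 / ARR = 1 / 0.35798 = 2.793 → round up → 3

3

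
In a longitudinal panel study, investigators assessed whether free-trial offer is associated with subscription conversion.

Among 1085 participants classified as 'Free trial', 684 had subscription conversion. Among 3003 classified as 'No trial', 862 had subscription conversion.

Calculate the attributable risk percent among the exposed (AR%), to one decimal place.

From the description: a = 684, b = 401, c = 862, d = 2141.
Risk in exposed = 684/1085 = 0.63041; risk in unexposed = 862/3003 = 0.28705.
RR = 0.63041/0.28705 = 2.19621
AR% = (RR − 1)/RR × 100 = (2.19621 − 1)/2.19621 × 100 = 54.4671%

54.5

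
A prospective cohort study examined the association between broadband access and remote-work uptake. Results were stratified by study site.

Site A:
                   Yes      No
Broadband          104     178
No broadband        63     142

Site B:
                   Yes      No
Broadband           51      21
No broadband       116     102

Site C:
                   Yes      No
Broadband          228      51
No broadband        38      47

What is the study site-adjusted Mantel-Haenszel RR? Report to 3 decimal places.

RR_MH = Σ(aᵢ·n₀ᵢ/nᵢ) / Σ(cᵢ·n₁ᵢ/nᵢ), with n₁ᵢ = aᵢ+bᵢ (exposed), n₀ᵢ = cᵢ+dᵢ (unexposed), nᵢ = n₁ᵢ+n₀ᵢ.
Stratum 1 (Site A): n₁ = 282, n₀ = 205, n = 487; a·n₀/n = 104·205/487 = 43.7782; c·n₁/n = 63·282/487 = 36.4805
Stratum 2 (Site B): n₁ = 72, n₀ = 218, n = 290; a·n₀/n = 51·218/290 = 38.3379; c·n₁/n = 116·72/290 = 28.8000
Stratum 3 (Site C): n₁ = 279, n₀ = 85, n = 364; a·n₀/n = 228·85/364 = 53.2418; c·n₁/n = 38·279/364 = 29.1264
RR_MH = (43.7782 + 38.3379 + 53.2418) / (36.4805 + 28.8000 + 29.1264) = 135.3579 / 94.4069 = 1.43377

1.434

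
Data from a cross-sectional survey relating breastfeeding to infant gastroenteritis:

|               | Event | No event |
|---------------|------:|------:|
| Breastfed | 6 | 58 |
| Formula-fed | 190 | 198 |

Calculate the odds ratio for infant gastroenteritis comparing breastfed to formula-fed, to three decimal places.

Cells: a = 6, b = 58, c = 190, d = 198.
OR = (a·d)/(b·c) = (6 × 198) / (58 × 190) = 1188 / 11020 = 0.10780
Exposure is associated with lower odds of infant gastroenteritis (OR = 0.11 < 1).

0.108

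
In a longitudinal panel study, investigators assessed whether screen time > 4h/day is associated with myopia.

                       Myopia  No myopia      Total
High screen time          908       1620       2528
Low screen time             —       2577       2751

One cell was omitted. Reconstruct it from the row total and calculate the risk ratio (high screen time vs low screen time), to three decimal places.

The missing cell is in the unexposed row: 2751 − 2577 = 174.
So a = 908, b = 1620, c = 174, d = 2577.
RR = [a/(a+b)] / [c/(c+d)] = (908/2528) / (174/2751) = 0.35918/0.06325 = 5.67872

5.679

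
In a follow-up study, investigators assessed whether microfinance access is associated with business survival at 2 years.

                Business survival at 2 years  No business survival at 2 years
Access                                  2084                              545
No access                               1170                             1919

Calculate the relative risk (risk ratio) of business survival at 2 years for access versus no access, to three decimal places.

2.093

Cells: a = 2084, b = 545, c = 1170, d = 1919.
Risk in exposed = 2084/2629 = 0.79270; risk in unexposed = 1170/3089 = 0.37876.
RR = 0.79270 / 0.37876 = 2.09286
The risk among the exposed is 2.09 times that among the unexposed.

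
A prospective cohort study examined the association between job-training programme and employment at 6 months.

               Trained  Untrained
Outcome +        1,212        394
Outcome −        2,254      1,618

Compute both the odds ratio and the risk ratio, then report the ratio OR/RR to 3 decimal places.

Reading the table with exposure as columns: a = 1212 (Trained, case), b = 2254 (Trained, non-case), c = 394 (Untrained, case), d = 1618.
OR = (1212·1618)/(2254·394) = 1961016/888076 = 2.20816
Risk in exposed = 1212/3466 = 0.34968; risk in unexposed = 394/2012 = 0.19583; RR = 1.78569
OR/RR = 2.20816 / 1.78569 = 1.23659
The outcome is not rare, so the OR lies further from 1 than the RR.

1.237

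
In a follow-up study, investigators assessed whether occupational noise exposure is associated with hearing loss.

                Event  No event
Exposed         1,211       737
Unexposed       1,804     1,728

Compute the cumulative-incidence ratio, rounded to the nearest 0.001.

1.217

Cells: a = 1211, b = 737, c = 1804, d = 1728.
Risk in exposed = 1211/1948 = 0.62166; risk in unexposed = 1804/3532 = 0.51076.
RR = 0.62166 / 0.51076 = 1.21714
The risk among the exposed is 1.22 times that among the unexposed.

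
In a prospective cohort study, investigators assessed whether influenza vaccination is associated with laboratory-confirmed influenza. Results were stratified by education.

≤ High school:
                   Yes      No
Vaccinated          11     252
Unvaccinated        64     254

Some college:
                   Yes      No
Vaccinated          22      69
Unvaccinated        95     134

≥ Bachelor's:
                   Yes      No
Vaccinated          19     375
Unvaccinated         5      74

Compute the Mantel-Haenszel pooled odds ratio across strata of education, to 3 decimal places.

0.326

OR_MH = Σ(aᵢdᵢ/nᵢ) / Σ(bᵢcᵢ/nᵢ), where nᵢ is the stratum total.
Stratum 1 (≤ High school): n = 581; a·d/n = 11·254/581 = 4.8090; b·c/n = 252·64/581 = 27.7590
Stratum 2 (Some college): n = 320; a·d/n = 22·134/320 = 9.2125; b·c/n = 69·95/320 = 20.4844
Stratum 3 (≥ Bachelor's): n = 473; a·d/n = 19·74/473 = 2.9725; b·c/n = 375·5/473 = 3.9641
OR_MH = (4.8090 + 9.2125 + 2.9725) / (27.7590 + 20.4844 + 3.9641) = 16.9940 / 52.2075 = 0.32551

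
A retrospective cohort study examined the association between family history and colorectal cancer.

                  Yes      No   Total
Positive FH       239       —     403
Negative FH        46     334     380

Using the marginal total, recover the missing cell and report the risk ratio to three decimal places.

4.899

The missing cell is in the exposed row: 403 − 239 = 164.
So a = 239, b = 164, c = 46, d = 334.
RR = [a/(a+b)] / [c/(c+d)] = (239/403) / (46/380) = 0.59305/0.12105 = 4.89913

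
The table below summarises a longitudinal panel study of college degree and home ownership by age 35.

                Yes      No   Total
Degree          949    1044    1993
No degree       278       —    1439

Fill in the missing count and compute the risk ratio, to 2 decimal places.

The missing cell is in the unexposed row: 1439 − 278 = 1161.
So a = 949, b = 1044, c = 278, d = 1161.
RR = [a/(a+b)] / [c/(c+d)] = (949/1993) / (278/1439) = 0.47617/0.19319 = 2.46476

2.46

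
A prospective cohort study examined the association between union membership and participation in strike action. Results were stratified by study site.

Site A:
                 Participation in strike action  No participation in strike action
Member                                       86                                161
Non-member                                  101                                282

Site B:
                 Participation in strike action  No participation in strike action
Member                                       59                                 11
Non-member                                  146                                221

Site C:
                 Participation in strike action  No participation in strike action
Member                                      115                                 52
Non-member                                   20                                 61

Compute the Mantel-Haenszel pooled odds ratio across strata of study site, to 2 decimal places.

2.87

OR_MH = Σ(aᵢdᵢ/nᵢ) / Σ(bᵢcᵢ/nᵢ), where nᵢ is the stratum total.
Stratum 1 (Site A): n = 630; a·d/n = 86·282/630 = 38.4952; b·c/n = 161·101/630 = 25.8111
Stratum 2 (Site B): n = 437; a·d/n = 59·221/437 = 29.8375; b·c/n = 11·146/437 = 3.6751
Stratum 3 (Site C): n = 248; a·d/n = 115·61/248 = 28.2863; b·c/n = 52·20/248 = 4.1935
OR_MH = (38.4952 + 29.8375 + 28.2863) / (25.8111 + 3.6751 + 4.1935) = 96.6191 / 33.6797 = 2.86876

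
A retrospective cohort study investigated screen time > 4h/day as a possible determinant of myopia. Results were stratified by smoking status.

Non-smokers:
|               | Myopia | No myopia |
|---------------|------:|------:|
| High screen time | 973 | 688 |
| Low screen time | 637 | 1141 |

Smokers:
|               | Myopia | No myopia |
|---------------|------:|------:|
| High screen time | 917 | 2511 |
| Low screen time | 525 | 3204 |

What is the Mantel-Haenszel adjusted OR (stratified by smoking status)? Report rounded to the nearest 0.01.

OR_MH = Σ(aᵢdᵢ/nᵢ) / Σ(bᵢcᵢ/nᵢ), where nᵢ is the stratum total.
Stratum 1 (Non-smokers): n = 3439; a·d/n = 973·1141/3439 = 322.8244; b·c/n = 688·637/3439 = 127.4370
Stratum 2 (Smokers): n = 7157; a·d/n = 917·3204/7157 = 410.5167; b·c/n = 2511·525/7157 = 184.1938
OR_MH = (322.8244 + 410.5167) / (127.4370 + 184.1938) = 733.3411 / 311.6308 = 2.35324

2.35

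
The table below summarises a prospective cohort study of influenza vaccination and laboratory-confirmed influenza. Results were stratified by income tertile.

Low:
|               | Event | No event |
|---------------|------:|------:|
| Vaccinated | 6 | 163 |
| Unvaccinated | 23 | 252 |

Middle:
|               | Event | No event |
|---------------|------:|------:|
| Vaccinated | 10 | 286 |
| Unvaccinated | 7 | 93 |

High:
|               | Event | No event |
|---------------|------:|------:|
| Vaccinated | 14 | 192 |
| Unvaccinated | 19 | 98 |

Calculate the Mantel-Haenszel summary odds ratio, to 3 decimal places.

0.403

OR_MH = Σ(aᵢdᵢ/nᵢ) / Σ(bᵢcᵢ/nᵢ), where nᵢ is the stratum total.
Stratum 1 (Low): n = 444; a·d/n = 6·252/444 = 3.4054; b·c/n = 163·23/444 = 8.4437
Stratum 2 (Middle): n = 396; a·d/n = 10·93/396 = 2.3485; b·c/n = 286·7/396 = 5.0556
Stratum 3 (High): n = 323; a·d/n = 14·98/323 = 4.2477; b·c/n = 192·19/323 = 11.2941
OR_MH = (3.4054 + 2.3485 + 4.2477) / (8.4437 + 5.0556 + 11.2941) = 10.0016 / 24.7934 = 0.40340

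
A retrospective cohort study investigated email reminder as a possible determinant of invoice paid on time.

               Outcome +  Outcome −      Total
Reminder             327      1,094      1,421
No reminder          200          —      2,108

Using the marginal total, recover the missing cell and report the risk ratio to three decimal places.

2.425

The missing cell is in the unexposed row: 2108 − 200 = 1908.
So a = 327, b = 1094, c = 200, d = 1908.
RR = [a/(a+b)] / [c/(c+d)] = (327/1421) / (200/2108) = 0.23012/0.09488 = 2.42546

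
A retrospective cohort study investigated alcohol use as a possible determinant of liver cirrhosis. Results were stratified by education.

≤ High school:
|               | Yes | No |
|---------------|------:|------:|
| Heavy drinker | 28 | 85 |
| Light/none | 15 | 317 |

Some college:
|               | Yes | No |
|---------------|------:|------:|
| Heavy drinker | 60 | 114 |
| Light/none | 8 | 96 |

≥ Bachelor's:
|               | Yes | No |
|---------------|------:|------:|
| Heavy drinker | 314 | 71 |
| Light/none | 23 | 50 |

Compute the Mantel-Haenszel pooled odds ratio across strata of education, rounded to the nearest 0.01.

7.72

OR_MH = Σ(aᵢdᵢ/nᵢ) / Σ(bᵢcᵢ/nᵢ), where nᵢ is the stratum total.
Stratum 1 (≤ High school): n = 445; a·d/n = 28·317/445 = 19.9461; b·c/n = 85·15/445 = 2.8652
Stratum 2 (Some college): n = 278; a·d/n = 60·96/278 = 20.7194; b·c/n = 114·8/278 = 3.2806
Stratum 3 (≥ Bachelor's): n = 458; a·d/n = 314·50/458 = 34.2795; b·c/n = 71·23/458 = 3.5655
OR_MH = (19.9461 + 20.7194 + 34.2795) / (2.8652 + 3.2806 + 3.5655) = 74.9450 / 9.7112 = 7.71734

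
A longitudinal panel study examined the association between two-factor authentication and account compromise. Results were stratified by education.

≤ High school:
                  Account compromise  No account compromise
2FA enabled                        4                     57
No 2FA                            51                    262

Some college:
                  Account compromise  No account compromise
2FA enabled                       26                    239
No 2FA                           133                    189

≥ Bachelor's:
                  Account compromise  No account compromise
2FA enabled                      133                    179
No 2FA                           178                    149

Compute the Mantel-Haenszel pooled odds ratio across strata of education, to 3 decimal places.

0.377

OR_MH = Σ(aᵢdᵢ/nᵢ) / Σ(bᵢcᵢ/nᵢ), where nᵢ is the stratum total.
Stratum 1 (≤ High school): n = 374; a·d/n = 4·262/374 = 2.8021; b·c/n = 57·51/374 = 7.7727
Stratum 2 (Some college): n = 587; a·d/n = 26·189/587 = 8.3714; b·c/n = 239·133/587 = 54.1516
Stratum 3 (≥ Bachelor's): n = 639; a·d/n = 133·149/639 = 31.0125; b·c/n = 179·178/639 = 49.8623
OR_MH = (2.8021 + 8.3714 + 31.0125) / (7.7727 + 54.1516 + 49.8623) = 42.1860 / 111.7866 = 0.37738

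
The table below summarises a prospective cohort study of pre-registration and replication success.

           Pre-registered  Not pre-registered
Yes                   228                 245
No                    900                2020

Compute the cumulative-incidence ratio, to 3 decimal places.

1.869

Reading the table with exposure as columns: a = 228 (Pre-registered, case), b = 900 (Pre-registered, non-case), c = 245 (Not pre-registered, case), d = 2020.
Risk in exposed = 228/1128 = 0.20213; risk in unexposed = 245/2265 = 0.10817.
RR = 0.20213 / 0.10817 = 1.86865
The risk among the exposed is 1.87 times that among the unexposed.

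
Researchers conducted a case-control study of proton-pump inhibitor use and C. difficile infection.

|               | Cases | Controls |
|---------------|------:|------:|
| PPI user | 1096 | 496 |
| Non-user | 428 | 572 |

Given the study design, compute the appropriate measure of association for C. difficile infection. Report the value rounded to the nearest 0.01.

Cells: a = 1096, b = 496, c = 428, d = 572.
This is a case-control study: participants were sampled on outcome status, so risks in the source population cannot be estimated directly — relative risk is not valid here. The odds ratio is the appropriate measure.
OR = (a·d)/(b·c) = (1096 × 572) / (496 × 428) = 626912 / 212288 = 2.95312

2.95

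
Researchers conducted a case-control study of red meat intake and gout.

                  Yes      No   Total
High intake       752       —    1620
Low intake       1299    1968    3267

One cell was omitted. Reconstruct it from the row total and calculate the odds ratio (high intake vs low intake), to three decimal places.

The missing cell is in the exposed row: 1620 − 752 = 868.
So a = 752, b = 868, c = 1299, d = 1968.
OR = (a·d)/(b·c) = (752 × 1968) / (868 × 1299) = 1479936 / 1127532 = 1.31254

1.313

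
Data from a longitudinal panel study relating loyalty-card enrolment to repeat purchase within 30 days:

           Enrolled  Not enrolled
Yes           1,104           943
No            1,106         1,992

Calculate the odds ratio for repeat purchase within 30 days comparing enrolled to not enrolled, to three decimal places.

2.109

Reading the table with exposure as columns: a = 1104 (Enrolled, case), b = 1106 (Enrolled, non-case), c = 943 (Not enrolled, case), d = 1992.
OR = (a·d)/(b·c) = (1104 × 1992) / (1106 × 943) = 2199168 / 1042958 = 2.10859
The odds of repeat purchase within 30 days are about 2.11 times as high in the enrolled group.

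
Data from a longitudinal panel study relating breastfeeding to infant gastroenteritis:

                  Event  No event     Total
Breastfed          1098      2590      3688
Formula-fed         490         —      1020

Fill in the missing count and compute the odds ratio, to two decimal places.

0.46

The missing cell is in the unexposed row: 1020 − 490 = 530.
So a = 1098, b = 2590, c = 490, d = 530.
OR = (a·d)/(b·c) = (1098 × 530) / (2590 × 490) = 581940 / 1269100 = 0.45855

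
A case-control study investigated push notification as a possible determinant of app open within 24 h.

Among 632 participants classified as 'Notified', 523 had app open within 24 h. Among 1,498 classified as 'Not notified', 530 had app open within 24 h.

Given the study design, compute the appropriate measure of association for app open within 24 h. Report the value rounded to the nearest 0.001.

From the description: a = 523, b = 109, c = 530, d = 968.
This is a case-control study: participants were sampled on outcome status, so risks in the source population cannot be estimated directly — relative risk is not valid here. The odds ratio is the appropriate measure.
OR = (a·d)/(b·c) = (523 × 968) / (109 × 530) = 506264 / 57770 = 8.76344

8.763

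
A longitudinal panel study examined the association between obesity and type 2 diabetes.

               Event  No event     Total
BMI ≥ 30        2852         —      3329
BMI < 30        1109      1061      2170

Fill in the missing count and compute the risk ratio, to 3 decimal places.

1.676

The missing cell is in the exposed row: 3329 − 2852 = 477.
So a = 2852, b = 477, c = 1109, d = 1061.
RR = [a/(a+b)] / [c/(c+d)] = (2852/3329) / (1109/2170) = 0.85671/0.51106 = 1.67635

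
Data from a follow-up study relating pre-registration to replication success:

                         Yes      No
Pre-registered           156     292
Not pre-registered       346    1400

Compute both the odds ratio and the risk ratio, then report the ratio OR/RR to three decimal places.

1.230

Cells: a = 156, b = 292, c = 346, d = 1400.
OR = (156·1400)/(292·346) = 218400/101032 = 2.16169
Risk in exposed = 156/448 = 0.34821; risk in unexposed = 346/1746 = 0.19817; RR = 1.75717
OR/RR = 2.16169 / 1.75717 = 1.23021
The outcome is not rare, so the OR lies further from 1 than the RR.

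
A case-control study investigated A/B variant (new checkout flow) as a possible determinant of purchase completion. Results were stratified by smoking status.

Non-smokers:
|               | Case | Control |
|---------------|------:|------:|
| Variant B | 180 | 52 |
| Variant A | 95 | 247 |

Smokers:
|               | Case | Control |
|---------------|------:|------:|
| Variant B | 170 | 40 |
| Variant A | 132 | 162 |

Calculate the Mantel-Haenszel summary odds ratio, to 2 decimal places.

OR_MH = Σ(aᵢdᵢ/nᵢ) / Σ(bᵢcᵢ/nᵢ), where nᵢ is the stratum total.
Stratum 1 (Non-smokers): n = 574; a·d/n = 180·247/574 = 77.4564; b·c/n = 52·95/574 = 8.6063
Stratum 2 (Smokers): n = 504; a·d/n = 170·162/504 = 54.6429; b·c/n = 40·132/504 = 10.4762
OR_MH = (77.4564 + 54.6429) / (8.6063 + 10.4762) = 132.0993 / 19.0825 = 6.92255

6.92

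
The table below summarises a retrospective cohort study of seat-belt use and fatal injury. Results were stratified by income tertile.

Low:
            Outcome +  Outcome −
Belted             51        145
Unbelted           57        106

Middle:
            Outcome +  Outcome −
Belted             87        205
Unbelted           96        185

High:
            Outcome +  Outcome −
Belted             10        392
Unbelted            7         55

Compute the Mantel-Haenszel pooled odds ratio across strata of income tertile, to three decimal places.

0.701

OR_MH = Σ(aᵢdᵢ/nᵢ) / Σ(bᵢcᵢ/nᵢ), where nᵢ is the stratum total.
Stratum 1 (Low): n = 359; a·d/n = 51·106/359 = 15.0585; b·c/n = 145·57/359 = 23.0223
Stratum 2 (Middle): n = 573; a·d/n = 87·185/573 = 28.0890; b·c/n = 205·96/573 = 34.3455
Stratum 3 (High): n = 464; a·d/n = 10·55/464 = 1.1853; b·c/n = 392·7/464 = 5.9138
OR_MH = (15.0585 + 28.0890 + 1.1853) / (23.0223 + 34.3455 + 5.9138) = 44.3328 / 63.2816 = 0.70056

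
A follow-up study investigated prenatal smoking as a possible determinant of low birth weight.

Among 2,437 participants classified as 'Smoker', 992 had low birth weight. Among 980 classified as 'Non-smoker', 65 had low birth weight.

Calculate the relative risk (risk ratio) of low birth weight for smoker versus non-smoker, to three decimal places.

6.137

From the description: a = 992, b = 1445, c = 65, d = 915.
Risk in exposed = 992/2437 = 0.40706; risk in unexposed = 65/980 = 0.06633.
RR = 0.40706 / 0.06633 = 6.13718
The risk among the exposed is 6.14 times that among the unexposed.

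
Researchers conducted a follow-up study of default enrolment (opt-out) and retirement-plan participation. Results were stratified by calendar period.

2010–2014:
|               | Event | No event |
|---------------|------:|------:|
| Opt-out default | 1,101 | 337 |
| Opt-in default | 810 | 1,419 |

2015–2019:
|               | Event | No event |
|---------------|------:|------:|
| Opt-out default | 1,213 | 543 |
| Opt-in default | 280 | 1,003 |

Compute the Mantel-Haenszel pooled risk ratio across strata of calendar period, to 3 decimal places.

RR_MH = Σ(aᵢ·n₀ᵢ/nᵢ) / Σ(cᵢ·n₁ᵢ/nᵢ), with n₁ᵢ = aᵢ+bᵢ (exposed), n₀ᵢ = cᵢ+dᵢ (unexposed), nᵢ = n₁ᵢ+n₀ᵢ.
Stratum 1 (2010–2014): n₁ = 1438, n₀ = 2229, n = 3667; a·n₀/n = 1101·2229/3667 = 669.2471; c·n₁/n = 810·1438/3667 = 317.6384
Stratum 2 (2015–2019): n₁ = 1756, n₀ = 1283, n = 3039; a·n₀/n = 1213·1283/3039 = 512.1023; c·n₁/n = 280·1756/3039 = 161.7901
RR_MH = (669.2471 + 512.1023) / (317.6384 + 161.7901) = 1181.3494 / 479.4285 = 2.46408

2.464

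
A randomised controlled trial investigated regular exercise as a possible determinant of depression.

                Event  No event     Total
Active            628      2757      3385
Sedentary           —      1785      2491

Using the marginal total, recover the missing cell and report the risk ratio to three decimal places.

The missing cell is in the unexposed row: 2491 − 1785 = 706.
So a = 628, b = 2757, c = 706, d = 1785.
RR = [a/(a+b)] / [c/(c+d)] = (628/3385) / (706/2491) = 0.18552/0.28342 = 0.65459

0.655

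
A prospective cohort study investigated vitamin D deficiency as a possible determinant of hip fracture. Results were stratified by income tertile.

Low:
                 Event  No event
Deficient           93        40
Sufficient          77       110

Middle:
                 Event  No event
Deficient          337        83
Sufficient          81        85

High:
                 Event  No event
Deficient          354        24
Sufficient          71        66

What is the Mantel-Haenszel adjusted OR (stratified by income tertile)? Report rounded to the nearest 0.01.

5.17

OR_MH = Σ(aᵢdᵢ/nᵢ) / Σ(bᵢcᵢ/nᵢ), where nᵢ is the stratum total.
Stratum 1 (Low): n = 320; a·d/n = 93·110/320 = 31.9688; b·c/n = 40·77/320 = 9.6250
Stratum 2 (Middle): n = 586; a·d/n = 337·85/586 = 48.8823; b·c/n = 83·81/586 = 11.4727
Stratum 3 (High): n = 515; a·d/n = 354·66/515 = 45.3670; b·c/n = 24·71/515 = 3.3087
OR_MH = (31.9688 + 48.8823 + 45.3670) / (9.6250 + 11.4727 + 3.3087) = 126.2180 / 24.4064 = 5.17150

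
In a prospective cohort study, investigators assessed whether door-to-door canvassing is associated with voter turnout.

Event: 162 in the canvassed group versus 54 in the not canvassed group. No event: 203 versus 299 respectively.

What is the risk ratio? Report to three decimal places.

From the description: a = 162, b = 203, c = 54, d = 299.
Risk in exposed = 162/365 = 0.44384; risk in unexposed = 54/353 = 0.15297.
RR = 0.44384 / 0.15297 = 2.90137
The risk among the exposed is 2.90 times that among the unexposed.

2.901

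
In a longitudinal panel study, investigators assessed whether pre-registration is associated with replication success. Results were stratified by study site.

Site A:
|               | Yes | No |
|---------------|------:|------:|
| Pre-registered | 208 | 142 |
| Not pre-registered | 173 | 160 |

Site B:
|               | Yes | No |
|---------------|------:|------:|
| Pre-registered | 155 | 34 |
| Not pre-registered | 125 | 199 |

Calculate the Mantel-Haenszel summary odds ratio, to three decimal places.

OR_MH = Σ(aᵢdᵢ/nᵢ) / Σ(bᵢcᵢ/nᵢ), where nᵢ is the stratum total.
Stratum 1 (Site A): n = 683; a·d/n = 208·160/683 = 48.7262; b·c/n = 142·173/683 = 35.9678
Stratum 2 (Site B): n = 513; a·d/n = 155·199/513 = 60.1267; b·c/n = 34·125/513 = 8.2846
OR_MH = (48.7262 + 60.1267) / (35.9678 + 8.2846) = 108.8529 / 44.2524 = 2.45982

2.460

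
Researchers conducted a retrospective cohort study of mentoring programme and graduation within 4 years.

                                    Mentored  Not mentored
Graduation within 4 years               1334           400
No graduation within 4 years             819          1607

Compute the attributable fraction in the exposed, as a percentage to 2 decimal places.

67.83

Reading the table with exposure as columns: a = 1334 (Mentored, case), b = 819 (Mentored, non-case), c = 400 (Not mentored, case), d = 1607.
Risk in exposed = 1334/2153 = 0.61960; risk in unexposed = 400/2007 = 0.19930.
RR = 0.61960/0.19930 = 3.10885
AR% = (RR − 1)/RR × 100 = (3.10885 − 1)/3.10885 × 100 = 67.8337%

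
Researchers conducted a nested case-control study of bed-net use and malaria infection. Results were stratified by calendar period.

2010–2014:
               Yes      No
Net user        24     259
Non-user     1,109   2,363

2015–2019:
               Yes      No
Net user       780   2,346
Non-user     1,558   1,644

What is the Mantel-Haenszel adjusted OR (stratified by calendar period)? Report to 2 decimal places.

0.33

OR_MH = Σ(aᵢdᵢ/nᵢ) / Σ(bᵢcᵢ/nᵢ), where nᵢ is the stratum total.
Stratum 1 (2010–2014): n = 3755; a·d/n = 24·2363/3755 = 15.1031; b·c/n = 259·1109/3755 = 76.4929
Stratum 2 (2015–2019): n = 6328; a·d/n = 780·1644/6328 = 202.6422; b·c/n = 2346·1558/6328 = 577.6024
OR_MH = (15.1031 + 202.6422) / (76.4929 + 577.6024) = 217.7453 / 654.0953 = 0.33290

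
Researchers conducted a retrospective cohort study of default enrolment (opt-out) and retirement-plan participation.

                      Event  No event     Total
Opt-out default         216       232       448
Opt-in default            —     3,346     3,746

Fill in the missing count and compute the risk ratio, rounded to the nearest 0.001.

4.515

The missing cell is in the unexposed row: 3746 − 3346 = 400.
So a = 216, b = 232, c = 400, d = 3346.
RR = [a/(a+b)] / [c/(c+d)] = (216/448) / (400/3746) = 0.48214/0.10678 = 4.51527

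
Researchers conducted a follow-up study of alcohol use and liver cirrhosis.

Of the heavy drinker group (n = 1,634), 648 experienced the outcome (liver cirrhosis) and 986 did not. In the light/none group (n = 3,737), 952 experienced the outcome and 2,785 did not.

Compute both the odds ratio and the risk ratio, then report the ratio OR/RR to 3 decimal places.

1.235

From the description: a = 648, b = 986, c = 952, d = 2785.
OR = (648·2785)/(986·952) = 1804680/938672 = 1.92259
Risk in exposed = 648/1634 = 0.39657; risk in unexposed = 952/3737 = 0.25475; RR = 1.55671
OR/RR = 1.92259 / 1.55671 = 1.23503
The outcome is not rare, so the OR lies further from 1 than the RR.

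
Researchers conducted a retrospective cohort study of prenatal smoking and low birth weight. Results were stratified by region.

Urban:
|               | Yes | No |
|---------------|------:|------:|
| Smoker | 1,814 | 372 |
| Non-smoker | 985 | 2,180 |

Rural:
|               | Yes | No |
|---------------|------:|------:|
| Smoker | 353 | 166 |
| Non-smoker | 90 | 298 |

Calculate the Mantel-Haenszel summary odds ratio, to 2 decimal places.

OR_MH = Σ(aᵢdᵢ/nᵢ) / Σ(bᵢcᵢ/nᵢ), where nᵢ is the stratum total.
Stratum 1 (Urban): n = 5351; a·d/n = 1814·2180/5351 = 739.0245; b·c/n = 372·985/5351 = 68.4769
Stratum 2 (Rural): n = 907; a·d/n = 353·298/907 = 115.9802; b·c/n = 166·90/907 = 16.4719
OR_MH = (739.0245 + 115.9802) / (68.4769 + 16.4719) = 855.0046 / 84.9488 = 10.06494

10.06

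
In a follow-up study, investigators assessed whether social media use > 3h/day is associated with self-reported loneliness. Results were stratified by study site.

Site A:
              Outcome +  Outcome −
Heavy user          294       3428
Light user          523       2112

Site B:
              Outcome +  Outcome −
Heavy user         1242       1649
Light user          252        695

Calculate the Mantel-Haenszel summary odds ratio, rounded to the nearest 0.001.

OR_MH = Σ(aᵢdᵢ/nᵢ) / Σ(bᵢcᵢ/nᵢ), where nᵢ is the stratum total.
Stratum 1 (Site A): n = 6357; a·d/n = 294·2112/6357 = 97.6763; b·c/n = 3428·523/6357 = 282.0267
Stratum 2 (Site B): n = 3838; a·d/n = 1242·695/3838 = 224.9062; b·c/n = 1649·252/3838 = 108.2720
OR_MH = (97.6763 + 224.9062) / (282.0267 + 108.2720) = 322.5825 / 390.2988 = 0.82650

0.827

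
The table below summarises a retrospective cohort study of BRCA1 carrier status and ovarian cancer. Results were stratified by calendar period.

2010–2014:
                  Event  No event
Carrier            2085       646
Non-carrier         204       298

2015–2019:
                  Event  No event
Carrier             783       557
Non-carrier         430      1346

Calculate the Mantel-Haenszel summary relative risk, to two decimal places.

RR_MH = Σ(aᵢ·n₀ᵢ/nᵢ) / Σ(cᵢ·n₁ᵢ/nᵢ), with n₁ᵢ = aᵢ+bᵢ (exposed), n₀ᵢ = cᵢ+dᵢ (unexposed), nᵢ = n₁ᵢ+n₀ᵢ.
Stratum 1 (2010–2014): n₁ = 2731, n₀ = 502, n = 3233; a·n₀/n = 2085·502/3233 = 323.7457; c·n₁/n = 204·2731/3233 = 172.3242
Stratum 2 (2015–2019): n₁ = 1340, n₀ = 1776, n = 3116; a·n₀/n = 783·1776/3116 = 446.2798; c·n₁/n = 430·1340/3116 = 184.9166
RR_MH = (323.7457 + 446.2798) / (172.3242 + 184.9166) = 770.0256 / 357.2407 = 2.15548

2.16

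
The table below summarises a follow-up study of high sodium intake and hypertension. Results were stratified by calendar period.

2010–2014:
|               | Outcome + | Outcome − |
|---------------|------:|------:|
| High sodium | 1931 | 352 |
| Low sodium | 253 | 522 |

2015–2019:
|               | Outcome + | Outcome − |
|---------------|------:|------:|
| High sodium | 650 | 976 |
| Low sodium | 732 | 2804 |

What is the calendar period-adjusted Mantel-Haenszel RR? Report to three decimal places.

RR_MH = Σ(aᵢ·n₀ᵢ/nᵢ) / Σ(cᵢ·n₁ᵢ/nᵢ), with n₁ᵢ = aᵢ+bᵢ (exposed), n₀ᵢ = cᵢ+dᵢ (unexposed), nᵢ = n₁ᵢ+n₀ᵢ.
Stratum 1 (2010–2014): n₁ = 2283, n₀ = 775, n = 3058; a·n₀/n = 1931·775/3058 = 489.3803; c·n₁/n = 253·2283/3058 = 188.8813
Stratum 2 (2015–2019): n₁ = 1626, n₀ = 3536, n = 5162; a·n₀/n = 650·3536/5162 = 445.2538; c·n₁/n = 732·1626/5162 = 230.5757
RR_MH = (489.3803 + 445.2538) / (188.8813 + 230.5757) = 934.6341 / 419.4570 = 2.22820

2.228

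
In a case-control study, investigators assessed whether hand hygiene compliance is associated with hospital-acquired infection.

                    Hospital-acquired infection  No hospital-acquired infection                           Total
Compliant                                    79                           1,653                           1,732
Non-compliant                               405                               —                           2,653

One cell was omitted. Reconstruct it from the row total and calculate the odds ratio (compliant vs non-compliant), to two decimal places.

The missing cell is in the unexposed row: 2653 − 405 = 2248.
So a = 79, b = 1653, c = 405, d = 2248.
OR = (a·d)/(b·c) = (79 × 2248) / (1653 × 405) = 177592 / 669465 = 0.26527

0.27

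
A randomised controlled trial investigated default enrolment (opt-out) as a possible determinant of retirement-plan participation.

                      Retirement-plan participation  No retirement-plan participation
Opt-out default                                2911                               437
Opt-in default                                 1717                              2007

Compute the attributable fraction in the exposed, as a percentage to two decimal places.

Cells: a = 2911, b = 437, c = 1717, d = 2007.
Risk in exposed = 2911/3348 = 0.86947; risk in unexposed = 1717/3724 = 0.46106.
RR = 0.86947/0.46106 = 1.88580
AR% = (RR − 1)/RR × 100 = (1.88580 − 1)/1.88580 × 100 = 46.9722%

46.97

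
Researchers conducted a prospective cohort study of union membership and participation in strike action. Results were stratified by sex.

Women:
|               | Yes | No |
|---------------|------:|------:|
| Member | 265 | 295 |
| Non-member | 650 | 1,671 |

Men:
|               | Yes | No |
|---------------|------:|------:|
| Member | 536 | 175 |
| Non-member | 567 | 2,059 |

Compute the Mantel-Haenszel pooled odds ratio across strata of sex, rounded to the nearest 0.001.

OR_MH = Σ(aᵢdᵢ/nᵢ) / Σ(bᵢcᵢ/nᵢ), where nᵢ is the stratum total.
Stratum 1 (Women): n = 2881; a·d/n = 265·1671/2881 = 153.7018; b·c/n = 295·650/2881 = 66.5568
Stratum 2 (Men): n = 3337; a·d/n = 536·2059/3337 = 330.7234; b·c/n = 175·567/3337 = 29.7348
OR_MH = (153.7018 + 330.7234) / (66.5568 + 29.7348) = 484.4252 / 96.2915 = 5.03082

5.031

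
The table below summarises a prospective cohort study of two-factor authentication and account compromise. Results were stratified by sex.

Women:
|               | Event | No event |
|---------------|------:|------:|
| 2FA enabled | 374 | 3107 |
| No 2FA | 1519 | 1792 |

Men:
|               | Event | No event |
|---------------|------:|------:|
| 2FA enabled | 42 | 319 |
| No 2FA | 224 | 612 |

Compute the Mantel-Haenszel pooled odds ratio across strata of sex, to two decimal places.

0.16

OR_MH = Σ(aᵢdᵢ/nᵢ) / Σ(bᵢcᵢ/nᵢ), where nᵢ is the stratum total.
Stratum 1 (Women): n = 6792; a·d/n = 374·1792/6792 = 98.6761; b·c/n = 3107·1519/6792 = 694.8665
Stratum 2 (Men): n = 1197; a·d/n = 42·612/1197 = 21.4737; b·c/n = 319·224/1197 = 59.6959
OR_MH = (98.6761 + 21.4737) / (694.8665 + 59.6959) = 120.1498 / 754.5624 = 0.15923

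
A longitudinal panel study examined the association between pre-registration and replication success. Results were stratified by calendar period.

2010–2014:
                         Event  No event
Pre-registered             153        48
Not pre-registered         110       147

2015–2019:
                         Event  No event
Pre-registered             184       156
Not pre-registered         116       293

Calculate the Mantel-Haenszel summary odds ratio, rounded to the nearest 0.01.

OR_MH = Σ(aᵢdᵢ/nᵢ) / Σ(bᵢcᵢ/nᵢ), where nᵢ is the stratum total.
Stratum 1 (2010–2014): n = 458; a·d/n = 153·147/458 = 49.1070; b·c/n = 48·110/458 = 11.5284
Stratum 2 (2015–2019): n = 749; a·d/n = 184·293/749 = 71.9786; b·c/n = 156·116/749 = 24.1602
OR_MH = (49.1070 + 71.9786) / (11.5284 + 24.1602) = 121.0856 / 35.6886 = 3.39284

3.39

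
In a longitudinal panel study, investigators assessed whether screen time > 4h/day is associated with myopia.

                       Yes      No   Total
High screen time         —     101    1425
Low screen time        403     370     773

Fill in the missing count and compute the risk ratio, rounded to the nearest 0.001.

The missing cell is in the exposed row: 1425 − 101 = 1324.
So a = 1324, b = 101, c = 403, d = 370.
RR = [a/(a+b)] / [c/(c+d)] = (1324/1425) / (403/773) = 0.92912/0.52135 = 1.78216

1.782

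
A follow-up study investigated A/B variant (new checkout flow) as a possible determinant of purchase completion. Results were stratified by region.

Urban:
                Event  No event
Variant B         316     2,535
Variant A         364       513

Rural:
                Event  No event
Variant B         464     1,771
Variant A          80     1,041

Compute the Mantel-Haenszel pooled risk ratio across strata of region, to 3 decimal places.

0.691

RR_MH = Σ(aᵢ·n₀ᵢ/nᵢ) / Σ(cᵢ·n₁ᵢ/nᵢ), with n₁ᵢ = aᵢ+bᵢ (exposed), n₀ᵢ = cᵢ+dᵢ (unexposed), nᵢ = n₁ᵢ+n₀ᵢ.
Stratum 1 (Urban): n₁ = 2851, n₀ = 877, n = 3728; a·n₀/n = 316·877/3728 = 74.3380; c·n₁/n = 364·2851/3728 = 278.3702
Stratum 2 (Rural): n₁ = 2235, n₀ = 1121, n = 3356; a·n₀/n = 464·1121/3356 = 154.9893; c·n₁/n = 80·2235/3356 = 53.2777
RR_MH = (74.3380 + 154.9893) / (278.3702 + 53.2777) = 229.3273 / 331.6479 = 0.69148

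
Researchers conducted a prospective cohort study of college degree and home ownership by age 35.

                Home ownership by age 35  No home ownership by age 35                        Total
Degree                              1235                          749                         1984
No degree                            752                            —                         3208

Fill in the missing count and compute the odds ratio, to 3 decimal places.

5.385

The missing cell is in the unexposed row: 3208 − 752 = 2456.
So a = 1235, b = 749, c = 752, d = 2456.
OR = (a·d)/(b·c) = (1235 × 2456) / (749 × 752) = 3033160 / 563248 = 5.38512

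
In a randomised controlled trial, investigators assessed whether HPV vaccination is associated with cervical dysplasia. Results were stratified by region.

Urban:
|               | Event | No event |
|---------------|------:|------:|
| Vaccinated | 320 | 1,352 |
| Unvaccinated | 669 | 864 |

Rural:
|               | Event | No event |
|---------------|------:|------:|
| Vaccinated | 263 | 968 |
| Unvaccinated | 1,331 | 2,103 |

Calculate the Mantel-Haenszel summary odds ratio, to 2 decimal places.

OR_MH = Σ(aᵢdᵢ/nᵢ) / Σ(bᵢcᵢ/nᵢ), where nᵢ is the stratum total.
Stratum 1 (Urban): n = 3205; a·d/n = 320·864/3205 = 86.2652; b·c/n = 1352·669/3205 = 282.2115
Stratum 2 (Rural): n = 4665; a·d/n = 263·2103/4665 = 118.5614; b·c/n = 968·1331/4665 = 276.1861
OR_MH = (86.2652 + 118.5614) / (282.2115 + 276.1861) = 204.8266 / 558.3976 = 0.36681

0.37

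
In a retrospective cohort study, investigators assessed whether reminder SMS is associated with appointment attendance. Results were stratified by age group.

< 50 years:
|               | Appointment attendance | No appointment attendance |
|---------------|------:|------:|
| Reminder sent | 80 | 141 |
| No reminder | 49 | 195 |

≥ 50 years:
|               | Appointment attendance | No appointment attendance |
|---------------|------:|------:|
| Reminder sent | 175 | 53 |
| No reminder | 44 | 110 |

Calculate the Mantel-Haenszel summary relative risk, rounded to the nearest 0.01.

2.27

RR_MH = Σ(aᵢ·n₀ᵢ/nᵢ) / Σ(cᵢ·n₁ᵢ/nᵢ), with n₁ᵢ = aᵢ+bᵢ (exposed), n₀ᵢ = cᵢ+dᵢ (unexposed), nᵢ = n₁ᵢ+n₀ᵢ.
Stratum 1 (< 50 years): n₁ = 221, n₀ = 244, n = 465; a·n₀/n = 80·244/465 = 41.9785; c·n₁/n = 49·221/465 = 23.2882
Stratum 2 (≥ 50 years): n₁ = 228, n₀ = 154, n = 382; a·n₀/n = 175·154/382 = 70.5497; c·n₁/n = 44·228/382 = 26.2618
RR_MH = (41.9785 + 70.5497) / (23.2882 + 26.2618) = 112.5282 / 49.5500 = 2.27101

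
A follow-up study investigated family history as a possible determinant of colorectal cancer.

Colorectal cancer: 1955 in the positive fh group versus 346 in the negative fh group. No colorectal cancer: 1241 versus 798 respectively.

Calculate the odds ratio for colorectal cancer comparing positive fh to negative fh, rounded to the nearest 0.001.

From the description: a = 1955, b = 1241, c = 346, d = 798.
OR = (a·d)/(b·c) = (1955 × 798) / (1241 × 346) = 1560090 / 429386 = 3.63330
The odds of colorectal cancer are about 3.63 times as high in the positive fh group.

3.633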